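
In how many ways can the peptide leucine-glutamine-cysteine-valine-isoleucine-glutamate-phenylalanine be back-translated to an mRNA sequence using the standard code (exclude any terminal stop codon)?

Leu: 6 codons.
Gln: 2 codons.
Cys: 2 codons.
Val: 4 codons.
Ile: 3 codons.
Glu: 2 codons.
Phe: 2 codons.
6 × 2 × 2 × 4 × 3 × 2 × 2 = 1152.

1152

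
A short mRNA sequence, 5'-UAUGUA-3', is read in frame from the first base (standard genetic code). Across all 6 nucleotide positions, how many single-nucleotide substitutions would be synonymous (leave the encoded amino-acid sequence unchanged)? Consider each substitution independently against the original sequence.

4

Codon 1 (UAU, Tyr): 1 synonymous substitution.
Codon 2 (GUA, Val): 3 synonymous substitutions.
Total: 1 + 3 = 4.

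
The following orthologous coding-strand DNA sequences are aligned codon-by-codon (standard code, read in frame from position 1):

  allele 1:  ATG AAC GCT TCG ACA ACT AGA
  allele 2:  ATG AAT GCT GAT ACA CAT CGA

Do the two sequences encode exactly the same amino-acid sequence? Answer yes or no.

no

Codon 1: ATG Met / ATG Met — identical.
Codon 2: AAC Asn / AAT Asn — synonymous.
Codon 3: GCT Ala / GCT Ala — identical.
Codon 4: TCG Ser / GAT Asp — nonsynonymous.
Codon 5: ACA Thr / ACA Thr — identical.
Codon 6: ACT Thr / CAT His — nonsynonymous.
Codon 7: AGA Arg / CGA Arg — synonymous.
Nonsynonymous differences: 2 → different protein.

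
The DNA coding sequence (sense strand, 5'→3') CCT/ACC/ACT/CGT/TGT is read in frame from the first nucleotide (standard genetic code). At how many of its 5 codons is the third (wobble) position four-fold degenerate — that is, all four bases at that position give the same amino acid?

Codon 1 CCT (Pro): third position 4-fold.
Codon 2 ACC (Thr): third position 4-fold.
Codon 3 ACT (Thr): third position 4-fold.
Codon 4 CGT (Arg): third position 4-fold.
Codon 5 TGT (Cys): third position 2-fold.
Four-fold degenerate third positions: 4.

4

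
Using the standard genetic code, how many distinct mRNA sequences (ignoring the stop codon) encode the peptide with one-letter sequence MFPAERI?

1152

Met: 1 codon.
Phe: 2 codons.
Pro: 4 codons.
Ala: 4 codons.
Glu: 2 codons.
Arg: 6 codons.
Ile: 3 codons.
1 × 2 × 4 × 4 × 2 × 6 × 3 = 1152.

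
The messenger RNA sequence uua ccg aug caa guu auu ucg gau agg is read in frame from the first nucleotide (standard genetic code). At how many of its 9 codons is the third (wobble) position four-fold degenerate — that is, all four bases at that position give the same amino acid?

Codon 1 UUA (Leu): third position 2-fold.
Codon 2 CCG (Pro): third position 4-fold.
Codon 3 AUG (Met): third position 1-fold.
Codon 4 CAA (Gln): third position 2-fold.
Codon 5 GUU (Val): third position 4-fold.
Codon 6 AUU (Ile): third position 3-fold.
Codon 7 UCG (Ser): third position 4-fold.
Codon 8 GAU (Asp): third position 2-fold.
Codon 9 AGG (Arg): third position 2-fold.
Four-fold degenerate third positions: 3.

3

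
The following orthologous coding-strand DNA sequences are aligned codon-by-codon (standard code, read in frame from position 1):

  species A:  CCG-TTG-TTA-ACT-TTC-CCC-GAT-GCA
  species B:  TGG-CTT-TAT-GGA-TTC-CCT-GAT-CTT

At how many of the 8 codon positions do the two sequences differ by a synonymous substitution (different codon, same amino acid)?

2

Codon 1: CCG Pro / TGG Trp — nonsynonymous.
Codon 2: TTG Leu / CTT Leu — synonymous.
Codon 3: TTA Leu / TAT Tyr — nonsynonymous.
Codon 4: ACT Thr / GGA Gly — nonsynonymous.
Codon 5: TTC Phe / TTC Phe — identical.
Codon 6: CCC Pro / CCT Pro — synonymous.
Codon 7: GAT Asp / GAT Asp — identical.
Codon 8: GCA Ala / CTT Leu — nonsynonymous.
Synonymous differences: 2.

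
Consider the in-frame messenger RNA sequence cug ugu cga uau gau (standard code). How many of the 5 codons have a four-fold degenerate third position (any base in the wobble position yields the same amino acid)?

Codon 1 CUG (Leu): third position 4-fold.
Codon 2 UGU (Cys): third position 2-fold.
Codon 3 CGA (Arg): third position 4-fold.
Codon 4 UAU (Tyr): third position 2-fold.
Codon 5 GAU (Asp): third position 2-fold.
Four-fold degenerate third positions: 2.

2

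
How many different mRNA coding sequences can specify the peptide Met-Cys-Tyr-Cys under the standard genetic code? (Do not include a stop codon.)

Met: 1 codon.
Cys: 2 codons.
Tyr: 2 codons.
Cys: 2 codons.
1 × 2 × 2 × 2 = 8.

8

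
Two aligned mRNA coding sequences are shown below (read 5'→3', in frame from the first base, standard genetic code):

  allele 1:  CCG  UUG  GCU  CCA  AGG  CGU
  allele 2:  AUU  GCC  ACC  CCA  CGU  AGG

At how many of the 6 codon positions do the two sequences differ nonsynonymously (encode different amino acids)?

3

Codon 1: CCG Pro / AUU Ile — nonsynonymous.
Codon 2: UUG Leu / GCC Ala — nonsynonymous.
Codon 3: GCU Ala / ACC Thr — nonsynonymous.
Codon 4: CCA Pro / CCA Pro — identical.
Codon 5: AGG Arg / CGU Arg — synonymous.
Codon 6: CGU Arg / AGG Arg — synonymous.
Nonsynonymous differences: 3.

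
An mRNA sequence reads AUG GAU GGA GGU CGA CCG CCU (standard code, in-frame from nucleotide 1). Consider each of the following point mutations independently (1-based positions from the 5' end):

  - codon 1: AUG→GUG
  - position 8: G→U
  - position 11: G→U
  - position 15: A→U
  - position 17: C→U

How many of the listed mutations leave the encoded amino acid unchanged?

Codon 1: AUG (Met) → GUG (Val) — missense.
Codon 3: GGA (Gly) → GUA (Val) — missense.
Codon 4: GGU (Gly) → GUU (Val) — missense.
Codon 5: CGA (Arg) → CGU (Arg) — synonymous.
Codon 6: CCG (Pro) → CUG (Leu) — missense.
Synonymous: 1 of 5.

1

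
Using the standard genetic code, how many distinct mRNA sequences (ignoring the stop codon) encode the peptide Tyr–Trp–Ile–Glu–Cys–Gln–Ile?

Tyr: 2 codons.
Trp: 1 codon.
Ile: 3 codons.
Glu: 2 codons.
Cys: 2 codons.
Gln: 2 codons.
Ile: 3 codons.
2 × 1 × 3 × 2 × 2 × 2 × 3 = 144.

144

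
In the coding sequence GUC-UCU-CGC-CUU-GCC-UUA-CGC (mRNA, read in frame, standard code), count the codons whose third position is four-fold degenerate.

6

Codon 1 GUC (Val): third position 4-fold.
Codon 2 UCU (Ser): third position 4-fold.
Codon 3 CGC (Arg): third position 4-fold.
Codon 4 CUU (Leu): third position 4-fold.
Codon 5 GCC (Ala): third position 4-fold.
Codon 6 UUA (Leu): third position 2-fold.
Codon 7 CGC (Arg): third position 4-fold.
Four-fold degenerate third positions: 6.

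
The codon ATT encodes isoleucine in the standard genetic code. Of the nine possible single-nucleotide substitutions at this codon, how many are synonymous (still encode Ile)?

2

Position 1: none → 0 synonymous.
Position 2: none → 0 synonymous.
Position 3: ATC, ATA → 2 synonymous.
Total: 0 + 0 + 2 = 2.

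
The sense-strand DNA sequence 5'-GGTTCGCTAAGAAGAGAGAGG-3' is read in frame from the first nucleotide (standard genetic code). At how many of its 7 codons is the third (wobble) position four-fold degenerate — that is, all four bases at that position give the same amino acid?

3

Codon 1 GGT (Gly): third position 4-fold.
Codon 2 TCG (Ser): third position 4-fold.
Codon 3 CTA (Leu): third position 4-fold.
Codon 4 AGA (Arg): third position 2-fold.
Codon 5 AGA (Arg): third position 2-fold.
Codon 6 GAG (Glu): third position 2-fold.
Codon 7 AGG (Arg): third position 2-fold.
Four-fold degenerate third positions: 3.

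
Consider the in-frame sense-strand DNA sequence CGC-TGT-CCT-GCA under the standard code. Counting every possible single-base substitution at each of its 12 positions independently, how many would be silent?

Codon 1 (CGC, Arg): 3 synonymous substitutions.
Codon 2 (TGT, Cys): 1 synonymous substitution.
Codon 3 (CCT, Pro): 3 synonymous substitutions.
Codon 4 (GCA, Ala): 3 synonymous substitutions.
Total: 3 + 1 + 3 + 3 = 10.

10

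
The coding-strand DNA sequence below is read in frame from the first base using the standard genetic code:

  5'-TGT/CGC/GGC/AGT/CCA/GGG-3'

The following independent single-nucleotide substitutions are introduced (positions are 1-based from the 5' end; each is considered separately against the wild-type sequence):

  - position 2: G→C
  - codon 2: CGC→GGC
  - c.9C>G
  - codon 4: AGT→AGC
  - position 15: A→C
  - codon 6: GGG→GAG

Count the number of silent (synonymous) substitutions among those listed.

3

Codon 1: TGT (Cys) → TCT (Ser) — missense.
Codon 2: CGC (Arg) → GGC (Gly) — missense.
Codon 3: GGC (Gly) → GGG (Gly) — synonymous.
Codon 4: AGT (Ser) → AGC (Ser) — synonymous.
Codon 5: CCA (Pro) → CCC (Pro) — synonymous.
Codon 6: GGG (Gly) → GAG (Glu) — missense.
Synonymous: 3 of 6.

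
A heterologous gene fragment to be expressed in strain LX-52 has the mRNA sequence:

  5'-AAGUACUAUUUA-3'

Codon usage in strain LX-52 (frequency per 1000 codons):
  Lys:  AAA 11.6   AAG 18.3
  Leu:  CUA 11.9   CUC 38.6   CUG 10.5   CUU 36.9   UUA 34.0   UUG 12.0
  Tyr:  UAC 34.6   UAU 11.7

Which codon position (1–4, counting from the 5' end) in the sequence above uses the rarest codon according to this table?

3

Codon 1 AAG (Lys): 18.3 per 1000.
Codon 2 UAC (Tyr): 34.6 per 1000.
Codon 3 UAU (Tyr): 11.7 per 1000.
Codon 4 UUA (Leu): 34.0 per 1000.
Lowest frequency is 11.7 at codon 3.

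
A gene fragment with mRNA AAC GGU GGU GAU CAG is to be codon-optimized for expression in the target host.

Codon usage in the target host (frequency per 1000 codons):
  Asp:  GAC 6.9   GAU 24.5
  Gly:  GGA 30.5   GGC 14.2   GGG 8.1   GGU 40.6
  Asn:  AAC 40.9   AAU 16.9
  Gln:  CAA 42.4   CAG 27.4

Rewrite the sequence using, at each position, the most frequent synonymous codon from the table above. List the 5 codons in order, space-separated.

Codon 1 (Asn): best is AAC at 40.9.
Codon 2 (Gly): best is GGU at 40.6.
Codon 3 (Gly): best is GGU at 40.6.
Codon 4 (Asp): best is GAU at 24.5.
Codon 5 (Gln): best is CAA at 42.4.

AAC GGU GGU GAU CAA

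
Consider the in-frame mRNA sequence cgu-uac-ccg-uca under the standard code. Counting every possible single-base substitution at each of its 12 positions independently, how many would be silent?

10

Codon 1 (CGU, Arg): 3 synonymous substitutions.
Codon 2 (UAC, Tyr): 1 synonymous substitution.
Codon 3 (CCG, Pro): 3 synonymous substitutions.
Codon 4 (UCA, Ser): 3 synonymous substitutions.
Total: 3 + 1 + 3 + 3 = 10.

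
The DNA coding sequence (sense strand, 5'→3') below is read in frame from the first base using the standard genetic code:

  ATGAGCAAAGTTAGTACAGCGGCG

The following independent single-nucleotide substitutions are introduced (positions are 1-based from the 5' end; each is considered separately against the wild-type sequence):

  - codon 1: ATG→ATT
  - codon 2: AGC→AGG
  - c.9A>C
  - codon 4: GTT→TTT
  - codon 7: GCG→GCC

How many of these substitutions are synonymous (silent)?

Codon 1: ATG (Met) → ATT (Ile) — missense.
Codon 2: AGC (Ser) → AGG (Arg) — missense.
Codon 3: AAA (Lys) → AAC (Asn) — missense.
Codon 4: GTT (Val) → TTT (Phe) — missense.
Codon 7: GCG (Ala) → GCC (Ala) — synonymous.
Synonymous: 1 of 5.

1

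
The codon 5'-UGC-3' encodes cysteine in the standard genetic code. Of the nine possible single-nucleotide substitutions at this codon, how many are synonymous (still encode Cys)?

Position 1: none → 0 synonymous.
Position 2: none → 0 synonymous.
Position 3: UGU → 1 synonymous.
Total: 0 + 0 + 1 = 1.

1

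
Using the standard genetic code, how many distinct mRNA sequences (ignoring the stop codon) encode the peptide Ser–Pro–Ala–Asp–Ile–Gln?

1152

Ser: 6 codons.
Pro: 4 codons.
Ala: 4 codons.
Asp: 2 codons.
Ile: 3 codons.
Gln: 2 codons.
6 × 4 × 4 × 2 × 3 × 2 = 1152.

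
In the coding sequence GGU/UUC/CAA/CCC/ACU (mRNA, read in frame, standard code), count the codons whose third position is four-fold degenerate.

3

Codon 1 GGU (Gly): third position 4-fold.
Codon 2 UUC (Phe): third position 2-fold.
Codon 3 CAA (Gln): third position 2-fold.
Codon 4 CCC (Pro): third position 4-fold.
Codon 5 ACU (Thr): third position 4-fold.
Four-fold degenerate third positions: 3.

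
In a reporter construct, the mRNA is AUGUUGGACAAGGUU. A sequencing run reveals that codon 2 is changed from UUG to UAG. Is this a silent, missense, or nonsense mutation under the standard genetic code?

Position 5 falls in codon 2: UUG → Leu.
After the substitution the codon is UAG → Stop.
The new codon is a stop codon, so this is a nonsense mutation.

nonsense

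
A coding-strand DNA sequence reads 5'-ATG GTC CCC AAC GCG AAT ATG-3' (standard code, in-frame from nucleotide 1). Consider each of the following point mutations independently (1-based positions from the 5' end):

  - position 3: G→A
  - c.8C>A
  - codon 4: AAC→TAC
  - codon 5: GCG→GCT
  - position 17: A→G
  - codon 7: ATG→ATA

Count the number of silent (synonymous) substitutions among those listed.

1

Codon 1: ATG (Met) → ATA (Ile) — missense.
Codon 3: CCC (Pro) → CAC (His) — missense.
Codon 4: AAC (Asn) → TAC (Tyr) — missense.
Codon 5: GCG (Ala) → GCT (Ala) — synonymous.
Codon 6: AAT (Asn) → AGT (Ser) — missense.
Codon 7: ATG (Met) → ATA (Ile) — missense.
Synonymous: 1 of 6.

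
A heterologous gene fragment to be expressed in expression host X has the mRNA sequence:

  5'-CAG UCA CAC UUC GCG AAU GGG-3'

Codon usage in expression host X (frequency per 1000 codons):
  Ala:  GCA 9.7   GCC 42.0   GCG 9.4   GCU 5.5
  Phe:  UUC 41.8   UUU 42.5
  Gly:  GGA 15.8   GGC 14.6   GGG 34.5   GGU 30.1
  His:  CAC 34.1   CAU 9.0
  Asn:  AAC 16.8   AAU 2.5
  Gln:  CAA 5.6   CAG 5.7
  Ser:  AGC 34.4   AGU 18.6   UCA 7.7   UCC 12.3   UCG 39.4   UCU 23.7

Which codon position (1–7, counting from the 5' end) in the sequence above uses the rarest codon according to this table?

Codon 1 CAG (Gln): 5.7 per 1000.
Codon 2 UCA (Ser): 7.7 per 1000.
Codon 3 CAC (His): 34.1 per 1000.
Codon 4 UUC (Phe): 41.8 per 1000.
Codon 5 GCG (Ala): 9.4 per 1000.
Codon 6 AAU (Asn): 2.5 per 1000.
Codon 7 GGG (Gly): 34.5 per 1000.
Lowest frequency is 2.5 at codon 6.

6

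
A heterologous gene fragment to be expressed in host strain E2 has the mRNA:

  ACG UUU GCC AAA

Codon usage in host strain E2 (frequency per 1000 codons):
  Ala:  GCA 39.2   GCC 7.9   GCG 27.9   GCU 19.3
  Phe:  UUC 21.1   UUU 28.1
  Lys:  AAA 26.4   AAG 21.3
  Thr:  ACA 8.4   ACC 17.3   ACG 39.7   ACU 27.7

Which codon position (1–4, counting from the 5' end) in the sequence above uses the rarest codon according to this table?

3

Codon 1 ACG (Thr): 39.7 per 1000.
Codon 2 UUU (Phe): 28.1 per 1000.
Codon 3 GCC (Ala): 7.9 per 1000.
Codon 4 AAA (Lys): 26.4 per 1000.
Lowest frequency is 7.9 at codon 3.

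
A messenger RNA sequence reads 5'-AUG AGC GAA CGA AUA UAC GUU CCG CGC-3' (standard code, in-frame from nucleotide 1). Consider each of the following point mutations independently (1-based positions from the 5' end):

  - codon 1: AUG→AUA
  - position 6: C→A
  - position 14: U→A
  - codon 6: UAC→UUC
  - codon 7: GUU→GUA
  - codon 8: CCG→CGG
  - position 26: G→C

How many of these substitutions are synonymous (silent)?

1

Codon 1: AUG (Met) → AUA (Ile) — missense.
Codon 2: AGC (Ser) → AGA (Arg) — missense.
Codon 5: AUA (Ile) → AAA (Lys) — missense.
Codon 6: UAC (Tyr) → UUC (Phe) — missense.
Codon 7: GUU (Val) → GUA (Val) — synonymous.
Codon 8: CCG (Pro) → CGG (Arg) — missense.
Codon 9: CGC (Arg) → CCC (Pro) — missense.
Synonymous: 1 of 7.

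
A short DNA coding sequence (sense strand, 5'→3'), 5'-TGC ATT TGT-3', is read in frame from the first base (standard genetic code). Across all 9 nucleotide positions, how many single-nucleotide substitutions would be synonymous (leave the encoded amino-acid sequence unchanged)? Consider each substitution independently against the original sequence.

4

Codon 1 (TGC, Cys): 1 synonymous substitution.
Codon 2 (ATT, Ile): 2 synonymous substitutions.
Codon 3 (TGT, Cys): 1 synonymous substitution.
Total: 1 + 2 + 1 = 4.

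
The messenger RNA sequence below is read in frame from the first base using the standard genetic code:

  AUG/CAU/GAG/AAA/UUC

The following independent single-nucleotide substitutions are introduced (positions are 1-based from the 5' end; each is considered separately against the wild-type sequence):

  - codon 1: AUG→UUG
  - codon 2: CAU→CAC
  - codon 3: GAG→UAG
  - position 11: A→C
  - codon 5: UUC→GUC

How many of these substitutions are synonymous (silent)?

Codon 1: AUG (Met) → UUG (Leu) — missense.
Codon 2: CAU (His) → CAC (His) — synonymous.
Codon 3: GAG (Glu) → UAG (Stop) — nonsense.
Codon 4: AAA (Lys) → ACA (Thr) — missense.
Codon 5: UUC (Phe) → GUC (Val) — missense.
Synonymous: 1 of 5.

1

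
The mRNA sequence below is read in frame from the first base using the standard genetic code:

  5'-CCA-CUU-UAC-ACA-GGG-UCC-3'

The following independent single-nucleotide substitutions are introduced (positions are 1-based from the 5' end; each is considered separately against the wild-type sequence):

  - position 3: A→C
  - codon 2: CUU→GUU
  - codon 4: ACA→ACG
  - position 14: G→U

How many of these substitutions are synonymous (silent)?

Codon 1: CCA (Pro) → CCC (Pro) — synonymous.
Codon 2: CUU (Leu) → GUU (Val) — missense.
Codon 4: ACA (Thr) → ACG (Thr) — synonymous.
Codon 5: GGG (Gly) → GUG (Val) — missense.
Synonymous: 2 of 4.

2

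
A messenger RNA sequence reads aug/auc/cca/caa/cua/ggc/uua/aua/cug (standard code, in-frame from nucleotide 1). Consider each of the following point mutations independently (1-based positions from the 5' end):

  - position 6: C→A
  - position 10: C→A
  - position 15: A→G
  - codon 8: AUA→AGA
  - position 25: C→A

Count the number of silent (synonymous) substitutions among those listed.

2

Codon 2: AUC (Ile) → AUA (Ile) — synonymous.
Codon 4: CAA (Gln) → AAA (Lys) — missense.
Codon 5: CUA (Leu) → CUG (Leu) — synonymous.
Codon 8: AUA (Ile) → AGA (Arg) — missense.
Codon 9: CUG (Leu) → AUG (Met) — missense.
Synonymous: 2 of 5.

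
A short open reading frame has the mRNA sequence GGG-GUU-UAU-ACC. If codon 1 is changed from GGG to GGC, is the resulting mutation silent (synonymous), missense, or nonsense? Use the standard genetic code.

silent

Position 3 falls in codon 1: GGG → Gly.
After the substitution the codon is GGC → Gly.
Both encode Gly, so the change is synonymous.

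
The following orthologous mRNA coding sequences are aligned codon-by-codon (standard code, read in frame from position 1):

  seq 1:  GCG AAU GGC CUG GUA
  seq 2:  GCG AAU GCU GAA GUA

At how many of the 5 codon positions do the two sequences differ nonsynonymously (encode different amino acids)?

Codon 1: GCG Ala / GCG Ala — identical.
Codon 2: AAU Asn / AAU Asn — identical.
Codon 3: GGC Gly / GCU Ala — nonsynonymous.
Codon 4: CUG Leu / GAA Glu — nonsynonymous.
Codon 5: GUA Val / GUA Val — identical.
Nonsynonymous differences: 2.

2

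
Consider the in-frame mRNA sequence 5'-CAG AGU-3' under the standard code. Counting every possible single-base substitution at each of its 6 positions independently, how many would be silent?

2

Codon 1 (CAG, Gln): 1 synonymous substitution.
Codon 2 (AGU, Ser): 1 synonymous substitution.
Total: 1 + 1 = 2.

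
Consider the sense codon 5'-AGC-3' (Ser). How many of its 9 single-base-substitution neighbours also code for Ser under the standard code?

1

Position 1: none → 0 synonymous.
Position 2: none → 0 synonymous.
Position 3: AGT → 1 synonymous.
Total: 0 + 0 + 1 = 1.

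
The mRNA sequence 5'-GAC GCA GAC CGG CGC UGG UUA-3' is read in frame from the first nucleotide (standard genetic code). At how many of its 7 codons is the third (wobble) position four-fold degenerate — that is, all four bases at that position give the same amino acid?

3

Codon 1 GAC (Asp): third position 2-fold.
Codon 2 GCA (Ala): third position 4-fold.
Codon 3 GAC (Asp): third position 2-fold.
Codon 4 CGG (Arg): third position 4-fold.
Codon 5 CGC (Arg): third position 4-fold.
Codon 6 UGG (Trp): third position 1-fold.
Codon 7 UUA (Leu): third position 2-fold.
Four-fold degenerate third positions: 3.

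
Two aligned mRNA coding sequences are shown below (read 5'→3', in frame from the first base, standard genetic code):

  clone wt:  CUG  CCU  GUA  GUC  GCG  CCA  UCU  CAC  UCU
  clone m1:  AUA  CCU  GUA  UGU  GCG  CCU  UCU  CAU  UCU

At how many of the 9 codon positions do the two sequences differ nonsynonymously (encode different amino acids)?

Codon 1: CUG Leu / AUA Ile — nonsynonymous.
Codon 2: CCU Pro / CCU Pro — identical.
Codon 3: GUA Val / GUA Val — identical.
Codon 4: GUC Val / UGU Cys — nonsynonymous.
Codon 5: GCG Ala / GCG Ala — identical.
Codon 6: CCA Pro / CCU Pro — synonymous.
Codon 7: UCU Ser / UCU Ser — identical.
Codon 8: CAC His / CAU His — synonymous.
Codon 9: UCU Ser / UCU Ser — identical.
Nonsynonymous differences: 2.

2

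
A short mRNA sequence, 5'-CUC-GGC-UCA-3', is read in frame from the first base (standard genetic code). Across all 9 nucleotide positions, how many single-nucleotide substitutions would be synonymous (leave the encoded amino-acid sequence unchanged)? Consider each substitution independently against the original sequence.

Codon 1 (CUC, Leu): 3 synonymous substitutions.
Codon 2 (GGC, Gly): 3 synonymous substitutions.
Codon 3 (UCA, Ser): 3 synonymous substitutions.
Total: 3 + 3 + 3 = 9.

9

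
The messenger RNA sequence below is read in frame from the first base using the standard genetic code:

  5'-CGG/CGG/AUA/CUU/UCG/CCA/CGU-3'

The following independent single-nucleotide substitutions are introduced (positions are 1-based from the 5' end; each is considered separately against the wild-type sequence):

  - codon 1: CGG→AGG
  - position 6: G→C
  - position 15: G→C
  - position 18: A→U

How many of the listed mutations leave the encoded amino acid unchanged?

Codon 1: CGG (Arg) → AGG (Arg) — synonymous.
Codon 2: CGG (Arg) → CGC (Arg) — synonymous.
Codon 5: UCG (Ser) → UCC (Ser) — synonymous.
Codon 6: CCA (Pro) → CCU (Pro) — synonymous.
Synonymous: 4 of 4.

4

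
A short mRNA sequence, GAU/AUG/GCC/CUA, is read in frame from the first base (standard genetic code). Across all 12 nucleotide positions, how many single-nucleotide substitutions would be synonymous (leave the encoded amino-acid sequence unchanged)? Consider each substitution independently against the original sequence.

Codon 1 (GAU, Asp): 1 synonymous substitution.
Codon 2 (AUG, Met): 0 synonymous substitutions.
Codon 3 (GCC, Ala): 3 synonymous substitutions.
Codon 4 (CUA, Leu): 4 synonymous substitutions.
Total: 1 + 0 + 3 + 4 = 8.

8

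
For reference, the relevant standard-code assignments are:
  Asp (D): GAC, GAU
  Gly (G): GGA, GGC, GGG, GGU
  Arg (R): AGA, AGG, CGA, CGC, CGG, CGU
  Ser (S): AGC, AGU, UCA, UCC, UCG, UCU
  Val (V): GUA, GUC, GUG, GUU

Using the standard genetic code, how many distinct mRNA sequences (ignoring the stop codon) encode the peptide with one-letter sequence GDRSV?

Gly: 4 codons.
Asp: 2 codons.
Arg: 6 codons.
Ser: 6 codons.
Val: 4 codons.
4 × 2 × 6 × 6 × 4 = 1152.

1152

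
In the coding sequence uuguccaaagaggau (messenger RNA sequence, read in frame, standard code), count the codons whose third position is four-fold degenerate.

1

Codon 1 UUG (Leu): third position 2-fold.
Codon 2 UCC (Ser): third position 4-fold.
Codon 3 AAA (Lys): third position 2-fold.
Codon 4 GAG (Glu): third position 2-fold.
Codon 5 GAU (Asp): third position 2-fold.
Four-fold degenerate third positions: 1.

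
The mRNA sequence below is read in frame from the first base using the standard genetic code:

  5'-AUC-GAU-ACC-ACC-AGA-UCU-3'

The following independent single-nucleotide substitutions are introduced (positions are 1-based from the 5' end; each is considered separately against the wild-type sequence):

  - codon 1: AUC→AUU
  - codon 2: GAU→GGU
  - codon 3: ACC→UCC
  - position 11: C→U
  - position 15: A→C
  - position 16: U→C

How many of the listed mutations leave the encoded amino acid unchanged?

1

Codon 1: AUC (Ile) → AUU (Ile) — synonymous.
Codon 2: GAU (Asp) → GGU (Gly) — missense.
Codon 3: ACC (Thr) → UCC (Ser) — missense.
Codon 4: ACC (Thr) → AUC (Ile) — missense.
Codon 5: AGA (Arg) → AGC (Ser) — missense.
Codon 6: UCU (Ser) → CCU (Pro) — missense.
Synonymous: 1 of 6.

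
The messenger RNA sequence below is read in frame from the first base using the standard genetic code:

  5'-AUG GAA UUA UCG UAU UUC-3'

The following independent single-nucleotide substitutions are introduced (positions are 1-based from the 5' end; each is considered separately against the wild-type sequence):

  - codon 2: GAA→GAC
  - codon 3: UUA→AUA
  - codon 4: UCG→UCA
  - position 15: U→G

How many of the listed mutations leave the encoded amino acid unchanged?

1

Codon 2: GAA (Glu) → GAC (Asp) — missense.
Codon 3: UUA (Leu) → AUA (Ile) — missense.
Codon 4: UCG (Ser) → UCA (Ser) — synonymous.
Codon 5: UAU (Tyr) → UAG (Stop) — nonsense.
Synonymous: 1 of 4.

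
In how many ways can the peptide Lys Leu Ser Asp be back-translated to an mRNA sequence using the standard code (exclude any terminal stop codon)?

Lys: 2 codons.
Leu: 6 codons.
Ser: 6 codons.
Asp: 2 codons.
2 × 6 × 6 × 2 = 144.

144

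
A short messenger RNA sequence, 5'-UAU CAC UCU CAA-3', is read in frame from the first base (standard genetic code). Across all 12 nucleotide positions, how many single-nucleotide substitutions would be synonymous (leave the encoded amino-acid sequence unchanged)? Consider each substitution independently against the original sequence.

Codon 1 (UAU, Tyr): 1 synonymous substitution.
Codon 2 (CAC, His): 1 synonymous substitution.
Codon 3 (UCU, Ser): 3 synonymous substitutions.
Codon 4 (CAA, Gln): 1 synonymous substitution.
Total: 1 + 1 + 3 + 1 = 6.

6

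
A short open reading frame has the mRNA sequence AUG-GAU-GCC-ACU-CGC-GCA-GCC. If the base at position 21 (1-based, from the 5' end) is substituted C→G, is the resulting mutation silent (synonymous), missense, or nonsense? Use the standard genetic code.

silent

Position 21 falls in codon 7: GCC → Ala.
After the substitution the codon is GCG → Ala.
Both encode Ala, so the change is synonymous.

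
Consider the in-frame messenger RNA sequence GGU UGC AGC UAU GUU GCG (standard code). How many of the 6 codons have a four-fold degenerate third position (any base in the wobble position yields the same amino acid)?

3

Codon 1 GGU (Gly): third position 4-fold.
Codon 2 UGC (Cys): third position 2-fold.
Codon 3 AGC (Ser): third position 2-fold.
Codon 4 UAU (Tyr): third position 2-fold.
Codon 5 GUU (Val): third position 4-fold.
Codon 6 GCG (Ala): third position 4-fold.
Four-fold degenerate third positions: 3.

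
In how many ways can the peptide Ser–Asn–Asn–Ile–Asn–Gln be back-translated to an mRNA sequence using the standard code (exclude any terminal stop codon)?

Ser: 6 codons.
Asn: 2 codons.
Asn: 2 codons.
Ile: 3 codons.
Asn: 2 codons.
Gln: 2 codons.
6 × 2 × 2 × 3 × 2 × 2 = 288.

288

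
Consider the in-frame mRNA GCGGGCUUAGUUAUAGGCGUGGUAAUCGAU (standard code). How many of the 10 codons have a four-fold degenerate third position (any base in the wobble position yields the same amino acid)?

6

Codon 1 GCG (Ala): third position 4-fold.
Codon 2 GGC (Gly): third position 4-fold.
Codon 3 UUA (Leu): third position 2-fold.
Codon 4 GUU (Val): third position 4-fold.
Codon 5 AUA (Ile): third position 3-fold.
Codon 6 GGC (Gly): third position 4-fold.
Codon 7 GUG (Val): third position 4-fold.
Codon 8 GUA (Val): third position 4-fold.
Codon 9 AUC (Ile): third position 3-fold.
Codon 10 GAU (Asp): third position 2-fold.
Four-fold degenerate third positions: 6.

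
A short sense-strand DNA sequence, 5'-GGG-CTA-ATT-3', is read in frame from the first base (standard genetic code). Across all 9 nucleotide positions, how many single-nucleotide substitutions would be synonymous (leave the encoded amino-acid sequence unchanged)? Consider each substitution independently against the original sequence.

9

Codon 1 (GGG, Gly): 3 synonymous substitutions.
Codon 2 (CTA, Leu): 4 synonymous substitutions.
Codon 3 (ATT, Ile): 2 synonymous substitutions.
Total: 3 + 4 + 2 = 9.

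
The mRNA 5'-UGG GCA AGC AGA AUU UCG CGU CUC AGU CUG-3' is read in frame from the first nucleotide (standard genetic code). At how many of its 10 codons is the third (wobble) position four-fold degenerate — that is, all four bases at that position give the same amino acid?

Codon 1 UGG (Trp): third position 1-fold.
Codon 2 GCA (Ala): third position 4-fold.
Codon 3 AGC (Ser): third position 2-fold.
Codon 4 AGA (Arg): third position 2-fold.
Codon 5 AUU (Ile): third position 3-fold.
Codon 6 UCG (Ser): third position 4-fold.
Codon 7 CGU (Arg): third position 4-fold.
Codon 8 CUC (Leu): third position 4-fold.
Codon 9 AGU (Ser): third position 2-fold.
Codon 10 CUG (Leu): third position 4-fold.
Four-fold degenerate third positions: 5.

5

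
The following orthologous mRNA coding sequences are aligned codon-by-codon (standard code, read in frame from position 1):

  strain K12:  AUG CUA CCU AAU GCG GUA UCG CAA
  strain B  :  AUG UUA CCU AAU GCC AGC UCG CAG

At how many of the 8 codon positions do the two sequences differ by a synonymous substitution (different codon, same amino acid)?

Codon 1: AUG Met / AUG Met — identical.
Codon 2: CUA Leu / UUA Leu — synonymous.
Codon 3: CCU Pro / CCU Pro — identical.
Codon 4: AAU Asn / AAU Asn — identical.
Codon 5: GCG Ala / GCC Ala — synonymous.
Codon 6: GUA Val / AGC Ser — nonsynonymous.
Codon 7: UCG Ser / UCG Ser — identical.
Codon 8: CAA Gln / CAG Gln — synonymous.
Synonymous differences: 3.

3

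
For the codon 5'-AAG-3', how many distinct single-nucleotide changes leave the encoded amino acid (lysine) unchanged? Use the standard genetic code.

Position 1: none → 0 synonymous.
Position 2: none → 0 synonymous.
Position 3: AAA → 1 synonymous.
Total: 0 + 0 + 1 = 1.

1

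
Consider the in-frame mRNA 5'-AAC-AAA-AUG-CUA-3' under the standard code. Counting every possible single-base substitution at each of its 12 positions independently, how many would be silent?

Codon 1 (AAC, Asn): 1 synonymous substitution.
Codon 2 (AAA, Lys): 1 synonymous substitution.
Codon 3 (AUG, Met): 0 synonymous substitutions.
Codon 4 (CUA, Leu): 4 synonymous substitutions.
Total: 1 + 1 + 0 + 4 = 6.

6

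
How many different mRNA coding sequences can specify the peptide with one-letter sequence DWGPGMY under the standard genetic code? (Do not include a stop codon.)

Asp: 2 codons.
Trp: 1 codon.
Gly: 4 codons.
Pro: 4 codons.
Gly: 4 codons.
Met: 1 codon.
Tyr: 2 codons.
2 × 1 × 4 × 4 × 4 × 1 × 2 = 256.

256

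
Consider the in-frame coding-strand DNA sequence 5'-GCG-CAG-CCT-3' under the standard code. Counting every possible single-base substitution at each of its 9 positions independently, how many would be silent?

Codon 1 (GCG, Ala): 3 synonymous substitutions.
Codon 2 (CAG, Gln): 1 synonymous substitution.
Codon 3 (CCT, Pro): 3 synonymous substitutions.
Total: 3 + 1 + 3 = 7.

7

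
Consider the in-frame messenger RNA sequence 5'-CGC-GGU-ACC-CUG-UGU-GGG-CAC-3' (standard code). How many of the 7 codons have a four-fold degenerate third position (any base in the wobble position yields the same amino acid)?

Codon 1 CGC (Arg): third position 4-fold.
Codon 2 GGU (Gly): third position 4-fold.
Codon 3 ACC (Thr): third position 4-fold.
Codon 4 CUG (Leu): third position 4-fold.
Codon 5 UGU (Cys): third position 2-fold.
Codon 6 GGG (Gly): third position 4-fold.
Codon 7 CAC (His): third position 2-fold.
Four-fold degenerate third positions: 5.

5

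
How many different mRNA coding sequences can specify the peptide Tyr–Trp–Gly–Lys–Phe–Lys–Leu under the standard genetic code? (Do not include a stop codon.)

Tyr: 2 codons.
Trp: 1 codon.
Gly: 4 codons.
Lys: 2 codons.
Phe: 2 codons.
Lys: 2 codons.
Leu: 6 codons.
2 × 1 × 4 × 2 × 2 × 2 × 6 = 384.

384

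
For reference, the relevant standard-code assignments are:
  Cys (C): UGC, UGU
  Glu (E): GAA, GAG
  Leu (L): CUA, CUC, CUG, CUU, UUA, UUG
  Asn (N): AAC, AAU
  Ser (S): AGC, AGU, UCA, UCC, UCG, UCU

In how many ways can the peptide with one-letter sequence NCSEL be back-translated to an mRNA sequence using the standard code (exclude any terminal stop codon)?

Asn: 2 codons.
Cys: 2 codons.
Ser: 6 codons.
Glu: 2 codons.
Leu: 6 codons.
2 × 2 × 6 × 2 × 6 = 288.

288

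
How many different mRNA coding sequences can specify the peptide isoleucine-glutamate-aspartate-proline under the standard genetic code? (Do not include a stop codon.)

48

Ile: 3 codons.
Glu: 2 codons.
Asp: 2 codons.
Pro: 4 codons.
3 × 2 × 2 × 4 = 48.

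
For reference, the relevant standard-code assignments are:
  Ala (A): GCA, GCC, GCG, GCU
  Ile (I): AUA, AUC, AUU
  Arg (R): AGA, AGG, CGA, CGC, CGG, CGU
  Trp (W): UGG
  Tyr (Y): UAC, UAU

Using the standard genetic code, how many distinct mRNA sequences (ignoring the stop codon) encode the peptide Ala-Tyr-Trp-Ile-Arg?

144

Ala: 4 codons.
Tyr: 2 codons.
Trp: 1 codon.
Ile: 3 codons.
Arg: 6 codons.
4 × 2 × 1 × 3 × 6 = 144.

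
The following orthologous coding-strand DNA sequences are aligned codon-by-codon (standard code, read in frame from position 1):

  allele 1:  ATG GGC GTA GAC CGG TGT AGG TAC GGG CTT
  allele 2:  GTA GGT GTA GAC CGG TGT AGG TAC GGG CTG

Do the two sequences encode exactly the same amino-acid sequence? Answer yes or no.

no

Codon 1: ATG Met / GTA Val — nonsynonymous.
Codon 2: GGC Gly / GGT Gly — synonymous.
Codon 3: GTA Val / GTA Val — identical.
Codon 4: GAC Asp / GAC Asp — identical.
Codon 5: CGG Arg / CGG Arg — identical.
Codon 6: TGT Cys / TGT Cys — identical.
Codon 7: AGG Arg / AGG Arg — identical.
Codon 8: TAC Tyr / TAC Tyr — identical.
Codon 9: GGG Gly / GGG Gly — identical.
Codon 10: CTT Leu / CTG Leu — synonymous.
Nonsynonymous differences: 1 → different protein.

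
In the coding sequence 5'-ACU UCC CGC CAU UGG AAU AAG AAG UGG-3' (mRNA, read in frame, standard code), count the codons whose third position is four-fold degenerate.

Codon 1 ACU (Thr): third position 4-fold.
Codon 2 UCC (Ser): third position 4-fold.
Codon 3 CGC (Arg): third position 4-fold.
Codon 4 CAU (His): third position 2-fold.
Codon 5 UGG (Trp): third position 1-fold.
Codon 6 AAU (Asn): third position 2-fold.
Codon 7 AAG (Lys): third position 2-fold.
Codon 8 AAG (Lys): third position 2-fold.
Codon 9 UGG (Trp): third position 1-fold.
Four-fold degenerate third positions: 3.

3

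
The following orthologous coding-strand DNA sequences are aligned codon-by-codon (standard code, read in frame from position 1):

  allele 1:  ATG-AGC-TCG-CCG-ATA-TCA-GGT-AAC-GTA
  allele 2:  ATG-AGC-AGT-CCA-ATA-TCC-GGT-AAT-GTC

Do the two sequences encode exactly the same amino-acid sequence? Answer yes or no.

Codon 1: ATG Met / ATG Met — identical.
Codon 2: AGC Ser / AGC Ser — identical.
Codon 3: TCG Ser / AGT Ser — synonymous.
Codon 4: CCG Pro / CCA Pro — synonymous.
Codon 5: ATA Ile / ATA Ile — identical.
Codon 6: TCA Ser / TCC Ser — synonymous.
Codon 7: GGT Gly / GGT Gly — identical.
Codon 8: AAC Asn / AAT Asn — synonymous.
Codon 9: GTA Val / GTC Val — synonymous.
Nonsynonymous differences: 0 → same protein.

yes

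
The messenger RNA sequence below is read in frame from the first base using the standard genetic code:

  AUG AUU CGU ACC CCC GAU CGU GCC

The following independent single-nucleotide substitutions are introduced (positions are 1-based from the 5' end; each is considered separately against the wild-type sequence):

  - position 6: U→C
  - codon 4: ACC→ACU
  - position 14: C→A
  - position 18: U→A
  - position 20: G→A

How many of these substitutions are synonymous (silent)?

2

Codon 2: AUU (Ile) → AUC (Ile) — synonymous.
Codon 4: ACC (Thr) → ACU (Thr) — synonymous.
Codon 5: CCC (Pro) → CAC (His) — missense.
Codon 6: GAU (Asp) → GAA (Glu) — missense.
Codon 7: CGU (Arg) → CAU (His) — missense.
Synonymous: 2 of 5.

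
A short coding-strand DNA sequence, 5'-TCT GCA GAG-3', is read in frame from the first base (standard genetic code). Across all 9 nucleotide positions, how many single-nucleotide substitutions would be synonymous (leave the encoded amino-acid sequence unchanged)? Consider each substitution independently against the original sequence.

Codon 1 (TCT, Ser): 3 synonymous substitutions.
Codon 2 (GCA, Ala): 3 synonymous substitutions.
Codon 3 (GAG, Glu): 1 synonymous substitution.
Total: 3 + 3 + 1 = 7.

7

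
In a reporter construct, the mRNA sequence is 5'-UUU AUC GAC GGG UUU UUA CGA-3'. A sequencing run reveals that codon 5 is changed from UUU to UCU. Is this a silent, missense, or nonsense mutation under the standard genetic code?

missense

Position 14 falls in codon 5: UUU → Phe.
After the substitution the codon is UCU → Ser.
Phe ≠ Ser, so this is a missense mutation.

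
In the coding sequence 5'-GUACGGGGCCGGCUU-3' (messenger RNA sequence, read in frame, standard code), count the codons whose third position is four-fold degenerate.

Codon 1 GUA (Val): third position 4-fold.
Codon 2 CGG (Arg): third position 4-fold.
Codon 3 GGC (Gly): third position 4-fold.
Codon 4 CGG (Arg): third position 4-fold.
Codon 5 CUU (Leu): third position 4-fold.
Four-fold degenerate third positions: 5.

5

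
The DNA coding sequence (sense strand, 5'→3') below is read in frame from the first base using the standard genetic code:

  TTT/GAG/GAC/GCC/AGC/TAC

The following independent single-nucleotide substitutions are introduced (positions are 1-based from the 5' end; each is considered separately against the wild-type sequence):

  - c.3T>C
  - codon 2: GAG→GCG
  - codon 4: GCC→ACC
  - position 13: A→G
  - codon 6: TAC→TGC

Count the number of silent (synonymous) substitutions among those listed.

Codon 1: TTT (Phe) → TTC (Phe) — synonymous.
Codon 2: GAG (Glu) → GCG (Ala) — missense.
Codon 4: GCC (Ala) → ACC (Thr) — missense.
Codon 5: AGC (Ser) → GGC (Gly) — missense.
Codon 6: TAC (Tyr) → TGC (Cys) — missense.
Synonymous: 1 of 5.

1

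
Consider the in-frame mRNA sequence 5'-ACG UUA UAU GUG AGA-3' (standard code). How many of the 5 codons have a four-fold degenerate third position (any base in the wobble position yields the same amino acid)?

2

Codon 1 ACG (Thr): third position 4-fold.
Codon 2 UUA (Leu): third position 2-fold.
Codon 3 UAU (Tyr): third position 2-fold.
Codon 4 GUG (Val): third position 4-fold.
Codon 5 AGA (Arg): third position 2-fold.
Four-fold degenerate third positions: 2.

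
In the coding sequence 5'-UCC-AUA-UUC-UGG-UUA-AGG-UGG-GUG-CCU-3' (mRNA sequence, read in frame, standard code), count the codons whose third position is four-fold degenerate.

3

Codon 1 UCC (Ser): third position 4-fold.
Codon 2 AUA (Ile): third position 3-fold.
Codon 3 UUC (Phe): third position 2-fold.
Codon 4 UGG (Trp): third position 1-fold.
Codon 5 UUA (Leu): third position 2-fold.
Codon 6 AGG (Arg): third position 2-fold.
Codon 7 UGG (Trp): third position 1-fold.
Codon 8 GUG (Val): third position 4-fold.
Codon 9 CCU (Pro): third position 4-fold.
Four-fold degenerate third positions: 3.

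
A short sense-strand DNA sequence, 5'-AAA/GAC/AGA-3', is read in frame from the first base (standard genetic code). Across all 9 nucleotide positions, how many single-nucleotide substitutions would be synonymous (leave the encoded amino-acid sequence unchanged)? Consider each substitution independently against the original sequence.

4

Codon 1 (AAA, Lys): 1 synonymous substitution.
Codon 2 (GAC, Asp): 1 synonymous substitution.
Codon 3 (AGA, Arg): 2 synonymous substitutions.
Total: 1 + 1 + 2 = 4.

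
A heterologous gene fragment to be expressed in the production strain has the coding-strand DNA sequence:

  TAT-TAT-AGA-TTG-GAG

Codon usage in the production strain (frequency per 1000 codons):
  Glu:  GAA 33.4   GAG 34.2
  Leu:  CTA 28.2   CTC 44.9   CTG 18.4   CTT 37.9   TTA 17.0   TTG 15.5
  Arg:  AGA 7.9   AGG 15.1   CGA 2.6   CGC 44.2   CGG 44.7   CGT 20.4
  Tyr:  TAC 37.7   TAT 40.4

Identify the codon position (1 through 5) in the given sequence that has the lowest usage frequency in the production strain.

3

Codon 1 TAT (Tyr): 40.4 per 1000.
Codon 2 TAT (Tyr): 40.4 per 1000.
Codon 3 AGA (Arg): 7.9 per 1000.
Codon 4 TTG (Leu): 15.5 per 1000.
Codon 5 GAG (Glu): 34.2 per 1000.
Lowest frequency is 7.9 at codon 3.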